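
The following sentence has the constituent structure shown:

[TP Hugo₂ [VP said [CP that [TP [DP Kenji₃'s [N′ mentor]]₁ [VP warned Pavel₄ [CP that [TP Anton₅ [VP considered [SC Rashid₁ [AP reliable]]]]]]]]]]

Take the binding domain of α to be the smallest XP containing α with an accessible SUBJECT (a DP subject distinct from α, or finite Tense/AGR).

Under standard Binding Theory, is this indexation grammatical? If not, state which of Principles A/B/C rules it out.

Principle C

The two coindexed NPs are *[Kenji₃'s mentor]₁* and *Rashid₁*.
*Rashid₁* is an R-expression. Principle C requires it to be free everywhere.
*[Kenji₃'s mentor]₁* c-commands it and carries the same index.
The R-expression is bound → Principle C violation.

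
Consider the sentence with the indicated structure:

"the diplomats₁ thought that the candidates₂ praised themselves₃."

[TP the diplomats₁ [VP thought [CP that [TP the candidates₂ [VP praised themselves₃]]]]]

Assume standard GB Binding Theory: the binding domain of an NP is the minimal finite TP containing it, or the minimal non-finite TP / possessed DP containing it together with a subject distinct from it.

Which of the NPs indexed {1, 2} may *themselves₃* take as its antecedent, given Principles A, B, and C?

*themselves* is an anaphor, so Principle A applies: it must be bound in its binding domain.
Binding domain of *themselves₃*: the embedded TP, whose subject is the candidates₂.
*the diplomats₁* c-commands the anaphor but is outside its binding domain → cannot satisfy Principle A.
*the candidates₂* c-commands the anaphor within its binding domain → licit binder.

{2}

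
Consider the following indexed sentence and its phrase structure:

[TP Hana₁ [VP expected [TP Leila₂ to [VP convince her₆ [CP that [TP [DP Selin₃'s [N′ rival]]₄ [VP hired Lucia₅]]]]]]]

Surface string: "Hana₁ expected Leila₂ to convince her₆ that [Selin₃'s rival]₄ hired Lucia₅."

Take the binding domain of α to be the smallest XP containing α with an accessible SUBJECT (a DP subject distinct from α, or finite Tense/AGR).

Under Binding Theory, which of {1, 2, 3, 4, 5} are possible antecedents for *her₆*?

*her* is a pronoun, so Principle B applies: it must be free in its binding domain.
Binding domain of *her₆*: the embedded TP, whose subject is Leila₂.
*Hana₁* c-commands the pronoun but from outside its binding domain, and is not c-commanded by it → coindexation permitted.
*Leila₂* c-commands the pronoun within its binding domain → coindexation would violate Principle B.
*Selin₃*: the pronoun c-commands this R-expression → coindexation would violate Principle C on *Selin₃*.
*[Selin₃'s rival]₄*: the pronoun c-commands this R-expression → coindexation would violate Principle C on *[Selin₃'s rival]₄*.
*Lucia₅*: the pronoun c-commands this R-expression → coindexation would violate Principle C on *Lucia₅*.

{1}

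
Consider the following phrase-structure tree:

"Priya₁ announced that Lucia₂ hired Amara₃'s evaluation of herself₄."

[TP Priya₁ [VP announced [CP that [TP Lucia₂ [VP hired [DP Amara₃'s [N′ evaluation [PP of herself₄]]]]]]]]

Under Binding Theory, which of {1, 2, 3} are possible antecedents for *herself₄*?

*herself* is an anaphor, so Principle A applies: it must be bound in its binding domain.
Binding domain of *herself₄*: the possessed DP, whose subject is Amara₃.
*Priya₁* c-commands the anaphor but is outside its binding domain → cannot satisfy Principle A.
*Lucia₂* c-commands the anaphor but is outside its binding domain → cannot satisfy Principle A.
*Amara₃* c-commands the anaphor within its binding domain → licit binder.

{3}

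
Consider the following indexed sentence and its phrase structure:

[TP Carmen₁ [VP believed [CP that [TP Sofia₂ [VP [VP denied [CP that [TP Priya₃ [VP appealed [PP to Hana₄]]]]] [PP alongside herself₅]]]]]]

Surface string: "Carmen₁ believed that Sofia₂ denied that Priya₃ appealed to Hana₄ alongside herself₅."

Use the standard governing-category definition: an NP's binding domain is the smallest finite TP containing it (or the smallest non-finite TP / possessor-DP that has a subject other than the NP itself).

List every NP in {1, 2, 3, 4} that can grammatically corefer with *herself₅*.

*herself* is an anaphor, so Principle A applies: it must be bound in its binding domain.
Binding domain of *herself₅*: the embedded TP, whose subject is Sofia₂.
*Carmen₁* c-commands the anaphor but is outside its binding domain → cannot satisfy Principle A.
*Sofia₂* c-commands the anaphor within its binding domain → licit binder.
*Priya₃* does not c-command the anaphor → cannot bind it.
*Hana₄* does not c-command the anaphor → cannot bind it.

{2}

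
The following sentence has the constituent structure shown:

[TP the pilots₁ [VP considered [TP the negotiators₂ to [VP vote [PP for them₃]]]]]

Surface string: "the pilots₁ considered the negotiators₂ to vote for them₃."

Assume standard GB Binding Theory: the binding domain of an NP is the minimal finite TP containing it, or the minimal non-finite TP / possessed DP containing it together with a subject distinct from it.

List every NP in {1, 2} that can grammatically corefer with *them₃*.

*them* is a pronoun, so Principle B applies: it must be free in its binding domain.
Binding domain of *them₃*: the embedded TP, whose subject is the negotiators₂.
*the pilots₁* c-commands the pronoun but from outside its binding domain, and is not c-commanded by it → coindexation permitted.
*the negotiators₂* c-commands the pronoun within its binding domain → coindexation would violate Principle B.

{1}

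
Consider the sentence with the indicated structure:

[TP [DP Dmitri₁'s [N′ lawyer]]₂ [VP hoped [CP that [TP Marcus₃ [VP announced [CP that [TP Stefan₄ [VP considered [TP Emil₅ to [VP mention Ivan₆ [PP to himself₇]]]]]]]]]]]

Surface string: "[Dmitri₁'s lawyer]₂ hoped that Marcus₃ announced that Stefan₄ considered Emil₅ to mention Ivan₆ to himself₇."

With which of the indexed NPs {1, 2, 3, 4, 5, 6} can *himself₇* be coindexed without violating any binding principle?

*himself* is an anaphor, so Principle A applies: it must be bound in its binding domain.
Binding domain of *himself₇*: the embedded TP, whose subject is Emil₅.
*Dmitri₁* does not c-command the anaphor → cannot bind it.
*[Dmitri₁'s lawyer]₂* c-commands the anaphor but is outside its binding domain → cannot satisfy Principle A.
*Marcus₃* c-commands the anaphor but is outside its binding domain → cannot satisfy Principle A.
*Stefan₄* c-commands the anaphor but is outside its binding domain → cannot satisfy Principle A.
*Emil₅* c-commands the anaphor within its binding domain → licit binder.
*Ivan₆* c-commands the anaphor within its binding domain → licit binder.

{5, 6}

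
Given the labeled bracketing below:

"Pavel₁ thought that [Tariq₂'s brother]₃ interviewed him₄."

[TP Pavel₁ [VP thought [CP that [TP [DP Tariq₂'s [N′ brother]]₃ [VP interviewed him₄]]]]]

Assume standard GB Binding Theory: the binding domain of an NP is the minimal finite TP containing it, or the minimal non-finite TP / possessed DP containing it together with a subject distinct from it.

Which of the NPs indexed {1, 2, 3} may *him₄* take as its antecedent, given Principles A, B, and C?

{1, 2}

*him* is a pronoun, so Principle B applies: it must be free in its binding domain.
Binding domain of *him₄*: the embedded TP, whose subject is [Tariq₂'s brother]₃.
*Pavel₁* c-commands the pronoun but from outside its binding domain, and is not c-commanded by it → coindexation permitted.
*Tariq₂* and the pronoun do not c-command one another → neither Principle B nor Principle C is at stake; coindexation permitted.
*[Tariq₂'s brother]₃* c-commands the pronoun within its binding domain → coindexation would violate Principle B.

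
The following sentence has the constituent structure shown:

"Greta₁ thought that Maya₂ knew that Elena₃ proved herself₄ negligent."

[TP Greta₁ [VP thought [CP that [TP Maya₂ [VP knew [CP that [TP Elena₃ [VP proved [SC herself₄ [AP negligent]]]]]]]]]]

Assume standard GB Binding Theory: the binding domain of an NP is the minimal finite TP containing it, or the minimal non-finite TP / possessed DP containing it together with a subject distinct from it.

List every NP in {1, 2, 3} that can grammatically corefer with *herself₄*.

*herself* is an anaphor, so Principle A applies: it must be bound in its binding domain.
Binding domain of *herself₄*: the embedded TP, whose subject is Elena₃.
*Greta₁* c-commands the anaphor but is outside its binding domain → cannot satisfy Principle A.
*Maya₂* c-commands the anaphor but is outside its binding domain → cannot satisfy Principle A.
*Elena₃* c-commands the anaphor within its binding domain → licit binder.

{3}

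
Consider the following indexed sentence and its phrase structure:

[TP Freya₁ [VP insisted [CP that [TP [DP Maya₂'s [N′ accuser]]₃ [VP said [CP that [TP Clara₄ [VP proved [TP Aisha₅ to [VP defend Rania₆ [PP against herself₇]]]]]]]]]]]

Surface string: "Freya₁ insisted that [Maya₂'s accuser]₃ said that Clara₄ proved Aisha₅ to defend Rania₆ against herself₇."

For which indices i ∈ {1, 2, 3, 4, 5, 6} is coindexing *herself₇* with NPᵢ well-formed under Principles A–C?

{5, 6}

*herself* is an anaphor, so Principle A applies: it must be bound in its binding domain.
Binding domain of *herself₇*: the embedded TP, whose subject is Aisha₅.
*Freya₁* c-commands the anaphor but is outside its binding domain → cannot satisfy Principle A.
*Maya₂* does not c-command the anaphor → cannot bind it.
*[Maya₂'s accuser]₃* c-commands the anaphor but is outside its binding domain → cannot satisfy Principle A.
*Clara₄* c-commands the anaphor but is outside its binding domain → cannot satisfy Principle A.
*Aisha₅* c-commands the anaphor within its binding domain → licit binder.
*Rania₆* c-commands the anaphor within its binding domain → licit binder.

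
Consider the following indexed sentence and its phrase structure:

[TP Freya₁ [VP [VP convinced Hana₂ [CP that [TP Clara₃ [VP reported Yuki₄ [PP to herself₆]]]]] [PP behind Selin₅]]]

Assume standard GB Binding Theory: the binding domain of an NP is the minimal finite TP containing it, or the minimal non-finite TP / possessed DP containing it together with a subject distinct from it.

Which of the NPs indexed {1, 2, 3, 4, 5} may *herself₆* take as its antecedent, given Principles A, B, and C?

*herself* is an anaphor, so Principle A applies: it must be bound in its binding domain.
Binding domain of *herself₆*: the embedded TP, whose subject is Clara₃.
*Freya₁* c-commands the anaphor but is outside its binding domain → cannot satisfy Principle A.
*Hana₂* c-commands the anaphor but is outside its binding domain → cannot satisfy Principle A.
*Clara₃* c-commands the anaphor within its binding domain → licit binder.
*Yuki₄* c-commands the anaphor within its binding domain → licit binder.
*Selin₅* does not c-command the anaphor → cannot bind it.

{3, 4}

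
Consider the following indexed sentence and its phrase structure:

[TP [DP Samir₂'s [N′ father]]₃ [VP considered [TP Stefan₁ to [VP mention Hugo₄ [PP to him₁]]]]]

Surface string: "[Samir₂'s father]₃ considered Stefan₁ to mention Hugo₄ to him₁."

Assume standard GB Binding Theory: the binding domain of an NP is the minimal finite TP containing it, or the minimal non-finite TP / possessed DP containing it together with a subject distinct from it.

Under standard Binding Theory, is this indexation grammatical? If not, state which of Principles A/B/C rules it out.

The two coindexed NPs are *Stefan₁* and *him₁*.
*him₁* is a pronoun. Its binding domain is the embedded TP, whose subject is Stefan₁.
*Stefan₁* c-commands it within that domain and carries the same index.
The pronoun is locally bound → Principle B violation.

Principle B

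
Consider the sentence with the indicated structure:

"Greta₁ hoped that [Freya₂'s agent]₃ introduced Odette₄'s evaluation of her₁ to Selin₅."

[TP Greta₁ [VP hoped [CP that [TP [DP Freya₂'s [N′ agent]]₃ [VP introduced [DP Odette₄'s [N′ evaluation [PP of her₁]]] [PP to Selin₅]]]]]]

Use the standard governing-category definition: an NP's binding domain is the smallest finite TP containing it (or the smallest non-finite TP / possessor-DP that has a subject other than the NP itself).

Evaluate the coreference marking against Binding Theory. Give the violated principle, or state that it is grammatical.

The two coindexed NPs are *Greta₁* and *her₁*.
*her₁* is a pronoun; its binding domain is the possessed DP, whose subject is Odette₄. Within that domain it is c-commanded only by *Odette₄*, which carries a different index — the pronoun is free locally, so Principle B holds.
*Greta₁* is an R-expression; *her₁* does not c-command it, and no other NP shares its index, so Principle C is satisfied.
All principles are respected.

grammatical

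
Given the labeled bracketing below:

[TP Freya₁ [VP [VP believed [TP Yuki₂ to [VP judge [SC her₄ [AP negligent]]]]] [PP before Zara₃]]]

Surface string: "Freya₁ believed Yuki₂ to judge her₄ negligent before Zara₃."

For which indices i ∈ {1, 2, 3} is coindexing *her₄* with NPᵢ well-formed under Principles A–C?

{1, 3}

*her* is a pronoun, so Principle B applies: it must be free in its binding domain.
Binding domain of *her₄*: the embedded TP, whose subject is Yuki₂.
*Freya₁* c-commands the pronoun but from outside its binding domain, and is not c-commanded by it → coindexation permitted.
*Yuki₂* c-commands the pronoun within its binding domain → coindexation would violate Principle B.
*Zara₃* and the pronoun do not c-command one another → neither Principle B nor Principle C is at stake; coindexation permitted.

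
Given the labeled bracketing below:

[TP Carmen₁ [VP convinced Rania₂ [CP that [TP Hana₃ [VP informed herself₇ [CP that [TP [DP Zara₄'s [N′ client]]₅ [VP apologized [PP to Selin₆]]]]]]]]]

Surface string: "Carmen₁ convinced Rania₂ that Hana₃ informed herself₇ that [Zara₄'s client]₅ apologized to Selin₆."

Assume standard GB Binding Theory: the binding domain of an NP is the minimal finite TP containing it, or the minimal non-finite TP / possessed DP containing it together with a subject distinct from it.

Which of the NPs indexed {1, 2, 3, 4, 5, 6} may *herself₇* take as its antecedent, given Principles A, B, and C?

*herself* is an anaphor, so Principle A applies: it must be bound in its binding domain.
Binding domain of *herself₇*: the embedded TP, whose subject is Hana₃.
*Carmen₁* c-commands the anaphor but is outside its binding domain → cannot satisfy Principle A.
*Rania₂* c-commands the anaphor but is outside its binding domain → cannot satisfy Principle A.
*Hana₃* c-commands the anaphor within its binding domain → licit binder.
*Zara₄* does not c-command the anaphor → cannot bind it.
*[Zara₄'s client]₅* does not c-command the anaphor → cannot bind it.
*Selin₆* does not c-command the anaphor → cannot bind it.

{3}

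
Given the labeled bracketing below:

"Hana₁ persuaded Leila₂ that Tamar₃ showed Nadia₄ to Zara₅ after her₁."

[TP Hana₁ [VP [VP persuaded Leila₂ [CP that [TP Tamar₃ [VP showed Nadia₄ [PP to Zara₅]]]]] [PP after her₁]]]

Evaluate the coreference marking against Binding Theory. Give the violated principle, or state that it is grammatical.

Principle B

The two coindexed NPs are *Hana₁* and *her₁*.
*her₁* is a pronoun. Its binding domain is the matrix TP, whose subject is Hana₁.
*Hana₁* c-commands it within that domain and carries the same index.
The pronoun is locally bound → Principle B violation.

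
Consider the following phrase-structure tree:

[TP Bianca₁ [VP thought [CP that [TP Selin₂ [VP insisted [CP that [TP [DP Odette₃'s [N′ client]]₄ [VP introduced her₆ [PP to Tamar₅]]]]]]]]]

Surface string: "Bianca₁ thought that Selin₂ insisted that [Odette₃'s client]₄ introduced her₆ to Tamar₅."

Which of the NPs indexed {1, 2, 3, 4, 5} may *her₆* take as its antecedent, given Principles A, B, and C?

*her* is a pronoun, so Principle B applies: it must be free in its binding domain.
Binding domain of *her₆*: the embedded TP, whose subject is [Odette₃'s client]₄.
*Bianca₁* c-commands the pronoun but from outside its binding domain, and is not c-commanded by it → coindexation permitted.
*Selin₂* c-commands the pronoun but from outside its binding domain, and is not c-commanded by it → coindexation permitted.
*Odette₃* and the pronoun do not c-command one another → neither Principle B nor Principle C is at stake; coindexation permitted.
*[Odette₃'s client]₄* c-commands the pronoun within its binding domain → coindexation would violate Principle B.
*Tamar₅*: the pronoun c-commands this R-expression → coindexation would violate Principle C on *Tamar₅*.

{1, 2, 3}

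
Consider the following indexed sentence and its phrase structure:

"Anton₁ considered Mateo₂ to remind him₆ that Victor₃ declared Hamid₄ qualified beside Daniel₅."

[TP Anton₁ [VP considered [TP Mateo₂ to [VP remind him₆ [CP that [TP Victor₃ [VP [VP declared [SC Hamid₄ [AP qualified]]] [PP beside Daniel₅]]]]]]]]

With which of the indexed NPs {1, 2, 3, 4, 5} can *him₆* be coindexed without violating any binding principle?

{1}

*him* is a pronoun, so Principle B applies: it must be free in its binding domain.
Binding domain of *him₆*: the embedded TP, whose subject is Mateo₂.
*Anton₁* c-commands the pronoun but from outside its binding domain, and is not c-commanded by it → coindexation permitted.
*Mateo₂* c-commands the pronoun within its binding domain → coindexation would violate Principle B.
*Victor₃*: the pronoun c-commands this R-expression → coindexation would violate Principle C on *Victor₃*.
*Hamid₄*: the pronoun c-commands this R-expression → coindexation would violate Principle C on *Hamid₄*.
*Daniel₅*: the pronoun c-commands this R-expression → coindexation would violate Principle C on *Daniel₅*.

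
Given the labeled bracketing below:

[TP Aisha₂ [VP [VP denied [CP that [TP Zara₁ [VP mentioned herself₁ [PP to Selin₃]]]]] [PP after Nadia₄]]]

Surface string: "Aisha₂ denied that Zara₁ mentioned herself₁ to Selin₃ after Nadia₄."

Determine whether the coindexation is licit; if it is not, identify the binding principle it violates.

grammatical

The two coindexed NPs are *Zara₁* and *herself₁*.
*herself₁* is an anaphor; its binding domain is the embedded TP, whose subject is Zara₁. *Zara₁* c-commands it within that domain and shares its index, so Principle A is satisfied.
*Zara₁* is an R-expression; *herself₁* does not c-command it, and no other NP shares its index, so Principle C is satisfied.
All principles are respected.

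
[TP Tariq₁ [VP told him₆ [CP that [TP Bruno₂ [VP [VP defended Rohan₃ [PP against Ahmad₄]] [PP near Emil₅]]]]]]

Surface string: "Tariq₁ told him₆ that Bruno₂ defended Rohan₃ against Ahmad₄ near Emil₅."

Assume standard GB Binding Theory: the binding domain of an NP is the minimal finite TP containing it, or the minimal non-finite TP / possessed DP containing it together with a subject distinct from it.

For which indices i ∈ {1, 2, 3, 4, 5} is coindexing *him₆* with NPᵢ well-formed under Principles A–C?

none

*him* is a pronoun, so Principle B applies: it must be free in its binding domain.
Binding domain of *him₆*: the matrix TP, whose subject is Tariq₁.
*Tariq₁* c-commands the pronoun within its binding domain → coindexation would violate Principle B.
*Bruno₂*: the pronoun c-commands this R-expression → coindexation would violate Principle C on *Bruno₂*.
*Rohan₃*: the pronoun c-commands this R-expression → coindexation would violate Principle C on *Rohan₃*.
*Ahmad₄*: the pronoun c-commands this R-expression → coindexation would violate Principle C on *Ahmad₄*.
*Emil₅*: the pronoun c-commands this R-expression → coindexation would violate Principle C on *Emil₅*.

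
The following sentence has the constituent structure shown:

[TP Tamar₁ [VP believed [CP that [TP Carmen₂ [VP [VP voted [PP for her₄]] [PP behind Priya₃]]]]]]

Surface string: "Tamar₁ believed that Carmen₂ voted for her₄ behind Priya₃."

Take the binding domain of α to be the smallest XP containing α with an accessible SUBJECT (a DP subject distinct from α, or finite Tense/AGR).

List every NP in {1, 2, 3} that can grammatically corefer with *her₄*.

{1, 3}

*her* is a pronoun, so Principle B applies: it must be free in its binding domain.
Binding domain of *her₄*: the embedded TP, whose subject is Carmen₂.
*Tamar₁* c-commands the pronoun but from outside its binding domain, and is not c-commanded by it → coindexation permitted.
*Carmen₂* c-commands the pronoun within its binding domain → coindexation would violate Principle B.
*Priya₃* and the pronoun do not c-command one another → neither Principle B nor Principle C is at stake; coindexation permitted.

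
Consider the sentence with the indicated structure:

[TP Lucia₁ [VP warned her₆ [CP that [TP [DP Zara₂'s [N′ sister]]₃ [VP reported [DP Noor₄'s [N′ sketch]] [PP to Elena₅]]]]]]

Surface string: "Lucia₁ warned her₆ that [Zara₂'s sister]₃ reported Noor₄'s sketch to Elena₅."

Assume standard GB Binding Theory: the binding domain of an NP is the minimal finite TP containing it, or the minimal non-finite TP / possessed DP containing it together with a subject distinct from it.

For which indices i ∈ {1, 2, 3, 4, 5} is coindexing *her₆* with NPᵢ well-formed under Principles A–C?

none

*her* is a pronoun, so Principle B applies: it must be free in its binding domain.
Binding domain of *her₆*: the matrix TP, whose subject is Lucia₁.
*Lucia₁* c-commands the pronoun within its binding domain → coindexation would violate Principle B.
*Zara₂*: the pronoun c-commands this R-expression → coindexation would violate Principle C on *Zara₂*.
*[Zara₂'s sister]₃*: the pronoun c-commands this R-expression → coindexation would violate Principle C on *[Zara₂'s sister]₃*.
*Noor₄*: the pronoun c-commands this R-expression → coindexation would violate Principle C on *Noor₄*.
*Elena₅*: the pronoun c-commands this R-expression → coindexation would violate Principle C on *Elena₅*.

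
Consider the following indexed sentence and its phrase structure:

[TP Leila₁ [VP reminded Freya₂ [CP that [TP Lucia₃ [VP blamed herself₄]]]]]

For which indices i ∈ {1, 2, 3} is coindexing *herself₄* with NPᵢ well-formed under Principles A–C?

{3}

*herself* is an anaphor, so Principle A applies: it must be bound in its binding domain.
Binding domain of *herself₄*: the embedded TP, whose subject is Lucia₃.
*Leila₁* c-commands the anaphor but is outside its binding domain → cannot satisfy Principle A.
*Freya₂* c-commands the anaphor but is outside its binding domain → cannot satisfy Principle A.
*Lucia₃* c-commands the anaphor within its binding domain → licit binder.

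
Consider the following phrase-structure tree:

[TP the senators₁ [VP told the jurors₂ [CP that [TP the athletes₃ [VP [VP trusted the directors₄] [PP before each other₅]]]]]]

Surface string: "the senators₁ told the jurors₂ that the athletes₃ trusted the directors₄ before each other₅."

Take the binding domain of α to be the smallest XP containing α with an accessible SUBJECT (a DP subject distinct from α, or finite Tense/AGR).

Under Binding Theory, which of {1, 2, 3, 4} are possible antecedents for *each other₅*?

*each other* is an anaphor, so Principle A applies: it must be bound in its binding domain.
Binding domain of *each other₅*: the embedded TP, whose subject is the athletes₃.
*the senators₁* c-commands the anaphor but is outside its binding domain → cannot satisfy Principle A.
*the jurors₂* c-commands the anaphor but is outside its binding domain → cannot satisfy Principle A.
*the athletes₃* c-commands the anaphor within its binding domain → licit binder.
*the directors₄* does not c-command the anaphor → cannot bind it.

{3}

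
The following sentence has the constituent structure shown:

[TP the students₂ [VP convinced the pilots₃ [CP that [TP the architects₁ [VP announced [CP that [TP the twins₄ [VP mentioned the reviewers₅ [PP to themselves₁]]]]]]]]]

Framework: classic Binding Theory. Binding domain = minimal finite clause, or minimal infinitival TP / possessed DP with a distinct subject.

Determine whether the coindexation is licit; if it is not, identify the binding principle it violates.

Principle A

The two coindexed NPs are *the architects₁* and *themselves₁*.
*themselves₁* is an anaphor. Principle A requires it to be bound within its binding domain — the embedded TP, whose subject is the twins₄.
Within that domain it is c-commanded by *the twins₄*, *the reviewers₅*, none of which share its index.
*the architects₁* does c-command the anaphor, but from outside its binding domain.
The anaphor is unbound in its domain → Principle A violation.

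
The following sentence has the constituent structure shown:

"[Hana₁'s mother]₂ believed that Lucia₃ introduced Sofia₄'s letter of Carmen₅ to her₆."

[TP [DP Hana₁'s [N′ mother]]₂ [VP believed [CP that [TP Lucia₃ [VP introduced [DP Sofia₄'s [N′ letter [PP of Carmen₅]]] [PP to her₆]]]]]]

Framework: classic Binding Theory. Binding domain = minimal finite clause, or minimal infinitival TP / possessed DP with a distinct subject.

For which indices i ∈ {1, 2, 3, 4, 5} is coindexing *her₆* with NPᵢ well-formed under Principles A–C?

{1, 2, 4, 5}

*her* is a pronoun, so Principle B applies: it must be free in its binding domain.
Binding domain of *her₆*: the embedded TP, whose subject is Lucia₃.
*Hana₁* and the pronoun do not c-command one another → neither Principle B nor Principle C is at stake; coindexation permitted.
*[Hana₁'s mother]₂* c-commands the pronoun but from outside its binding domain, and is not c-commanded by it → coindexation permitted.
*Lucia₃* c-commands the pronoun within its binding domain → coindexation would violate Principle B.
*Sofia₄* and the pronoun do not c-command one another → neither Principle B nor Principle C is at stake; coindexation permitted.
*Carmen₅* and the pronoun do not c-command one another → neither Principle B nor Principle C is at stake; coindexation permitted.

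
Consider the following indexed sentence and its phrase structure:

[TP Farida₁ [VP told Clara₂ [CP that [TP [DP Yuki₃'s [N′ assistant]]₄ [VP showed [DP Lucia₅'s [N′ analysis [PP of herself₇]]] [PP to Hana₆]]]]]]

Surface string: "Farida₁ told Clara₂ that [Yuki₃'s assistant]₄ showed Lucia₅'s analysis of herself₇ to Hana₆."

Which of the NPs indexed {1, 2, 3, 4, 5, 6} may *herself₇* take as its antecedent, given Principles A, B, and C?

*herself* is an anaphor, so Principle A applies: it must be bound in its binding domain.
Binding domain of *herself₇*: the possessed DP, whose subject is Lucia₅.
*Farida₁* c-commands the anaphor but is outside its binding domain → cannot satisfy Principle A.
*Clara₂* c-commands the anaphor but is outside its binding domain → cannot satisfy Principle A.
*Yuki₃* does not c-command the anaphor → cannot bind it.
*[Yuki₃'s assistant]₄* c-commands the anaphor but is outside its binding domain → cannot satisfy Principle A.
*Lucia₅* c-commands the anaphor within its binding domain → licit binder.
*Hana₆* does not c-command the anaphor → cannot bind it.

{5}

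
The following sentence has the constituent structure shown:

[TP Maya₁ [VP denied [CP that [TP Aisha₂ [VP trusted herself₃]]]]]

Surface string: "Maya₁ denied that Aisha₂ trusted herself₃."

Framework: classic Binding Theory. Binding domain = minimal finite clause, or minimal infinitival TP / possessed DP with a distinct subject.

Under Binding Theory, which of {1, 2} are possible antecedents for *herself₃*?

{2}

*herself* is an anaphor, so Principle A applies: it must be bound in its binding domain.
Binding domain of *herself₃*: the embedded TP, whose subject is Aisha₂.
*Maya₁* c-commands the anaphor but is outside its binding domain → cannot satisfy Principle A.
*Aisha₂* c-commands the anaphor within its binding domain → licit binder.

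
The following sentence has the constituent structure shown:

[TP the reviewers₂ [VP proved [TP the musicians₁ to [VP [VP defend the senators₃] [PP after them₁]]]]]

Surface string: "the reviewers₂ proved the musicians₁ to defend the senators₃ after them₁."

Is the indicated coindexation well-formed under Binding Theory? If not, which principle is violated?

Principle B

The two coindexed NPs are *the musicians₁* and *them₁*.
*them₁* is a pronoun. Its binding domain is the embedded TP, whose subject is the musicians₁.
*the musicians₁* c-commands it within that domain and carries the same index.
The pronoun is locally bound → Principle B violation.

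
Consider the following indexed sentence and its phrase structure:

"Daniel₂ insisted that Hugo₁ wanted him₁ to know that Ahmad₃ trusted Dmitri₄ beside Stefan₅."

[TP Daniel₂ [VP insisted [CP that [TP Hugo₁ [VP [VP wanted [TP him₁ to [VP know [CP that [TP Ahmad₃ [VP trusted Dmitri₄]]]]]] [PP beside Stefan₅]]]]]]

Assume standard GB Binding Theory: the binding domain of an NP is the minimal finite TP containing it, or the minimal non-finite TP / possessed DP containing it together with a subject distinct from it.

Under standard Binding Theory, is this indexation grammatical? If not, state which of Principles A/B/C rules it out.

The two coindexed NPs are *Hugo₁* and *him₁*.
*him₁* is a pronoun. Its binding domain is the embedded TP, whose subject is Hugo₁.
*Hugo₁* c-commands it within that domain and carries the same index.
The pronoun is locally bound → Principle B violation.

Principle B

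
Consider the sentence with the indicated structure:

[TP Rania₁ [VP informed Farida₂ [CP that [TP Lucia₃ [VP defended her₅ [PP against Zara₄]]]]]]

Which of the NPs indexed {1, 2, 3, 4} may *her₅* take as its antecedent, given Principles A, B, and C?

*her* is a pronoun, so Principle B applies: it must be free in its binding domain.
Binding domain of *her₅*: the embedded TP, whose subject is Lucia₃.
*Rania₁* c-commands the pronoun but from outside its binding domain, and is not c-commanded by it → coindexation permitted.
*Farida₂* c-commands the pronoun but from outside its binding domain, and is not c-commanded by it → coindexation permitted.
*Lucia₃* c-commands the pronoun within its binding domain → coindexation would violate Principle B.
*Zara₄*: the pronoun c-commands this R-expression → coindexation would violate Principle C on *Zara₄*.

{1, 2}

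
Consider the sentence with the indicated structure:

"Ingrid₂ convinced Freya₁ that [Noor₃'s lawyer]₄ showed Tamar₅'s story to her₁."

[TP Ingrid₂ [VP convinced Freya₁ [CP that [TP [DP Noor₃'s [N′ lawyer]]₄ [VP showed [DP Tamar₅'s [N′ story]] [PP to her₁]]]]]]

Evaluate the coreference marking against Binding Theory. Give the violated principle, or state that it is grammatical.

The two coindexed NPs are *Freya₁* and *her₁*.
*her₁* is a pronoun; its binding domain is the embedded TP, whose subject is [Noor₃'s lawyer]₄. Within that domain it is c-commanded only by *[Noor₃'s lawyer]₄*, which carries a different index — the pronoun is free locally, so Principle B holds.
*Freya₁* is an R-expression; *her₁* does not c-command it, and no other NP shares its index, so Principle C is satisfied.
All principles are respected.

grammatical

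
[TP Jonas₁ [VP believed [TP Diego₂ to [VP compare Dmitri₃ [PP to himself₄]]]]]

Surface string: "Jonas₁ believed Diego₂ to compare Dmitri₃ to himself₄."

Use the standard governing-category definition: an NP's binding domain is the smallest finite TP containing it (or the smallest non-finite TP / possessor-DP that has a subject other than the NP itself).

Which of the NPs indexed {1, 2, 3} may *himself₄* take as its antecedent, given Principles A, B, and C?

{2, 3}

*himself* is an anaphor, so Principle A applies: it must be bound in its binding domain.
Binding domain of *himself₄*: the embedded TP, whose subject is Diego₂.
*Jonas₁* c-commands the anaphor but is outside its binding domain → cannot satisfy Principle A.
*Diego₂* c-commands the anaphor within its binding domain → licit binder.
*Dmitri₃* c-commands the anaphor within its binding domain → licit binder.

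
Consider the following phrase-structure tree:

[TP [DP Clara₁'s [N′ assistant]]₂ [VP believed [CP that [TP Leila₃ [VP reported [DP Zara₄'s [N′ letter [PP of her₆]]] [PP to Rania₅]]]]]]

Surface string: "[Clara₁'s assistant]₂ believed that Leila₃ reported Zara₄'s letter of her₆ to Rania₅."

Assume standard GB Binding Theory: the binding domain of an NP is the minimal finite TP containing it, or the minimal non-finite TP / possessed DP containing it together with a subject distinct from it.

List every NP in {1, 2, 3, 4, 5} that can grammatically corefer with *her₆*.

*her* is a pronoun, so Principle B applies: it must be free in its binding domain.
Binding domain of *her₆*: the possessed DP, whose subject is Zara₄.
*Clara₁* and the pronoun do not c-command one another → neither Principle B nor Principle C is at stake; coindexation permitted.
*[Clara₁'s assistant]₂* c-commands the pronoun but from outside its binding domain, and is not c-commanded by it → coindexation permitted.
*Leila₃* c-commands the pronoun but from outside its binding domain, and is not c-commanded by it → coindexation permitted.
*Zara₄* c-commands the pronoun within its binding domain → coindexation would violate Principle B.
*Rania₅* and the pronoun do not c-command one another → neither Principle B nor Principle C is at stake; coindexation permitted.

{1, 2, 3, 5}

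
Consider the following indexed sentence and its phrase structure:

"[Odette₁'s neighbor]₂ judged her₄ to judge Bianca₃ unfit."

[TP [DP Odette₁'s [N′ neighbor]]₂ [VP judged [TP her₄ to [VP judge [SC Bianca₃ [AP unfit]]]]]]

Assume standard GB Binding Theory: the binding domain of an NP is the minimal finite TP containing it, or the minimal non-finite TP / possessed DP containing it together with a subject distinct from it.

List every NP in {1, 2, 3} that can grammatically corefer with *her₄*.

*her* is a pronoun, so Principle B applies: it must be free in its binding domain.
Binding domain of *her₄*: the matrix TP, whose subject is [Odette₁'s neighbor]₂.
*Odette₁* and the pronoun do not c-command one another → neither Principle B nor Principle C is at stake; coindexation permitted.
*[Odette₁'s neighbor]₂* c-commands the pronoun within its binding domain → coindexation would violate Principle B.
*Bianca₃*: the pronoun c-commands this R-expression → coindexation would violate Principle C on *Bianca₃*.

{1}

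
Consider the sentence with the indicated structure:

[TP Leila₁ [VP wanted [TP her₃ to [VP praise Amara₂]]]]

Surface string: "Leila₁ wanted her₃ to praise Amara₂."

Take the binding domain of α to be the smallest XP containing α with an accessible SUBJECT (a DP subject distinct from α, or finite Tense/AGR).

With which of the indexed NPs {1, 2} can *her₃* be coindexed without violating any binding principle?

none

*her* is a pronoun, so Principle B applies: it must be free in its binding domain.
Binding domain of *her₃*: the matrix TP, whose subject is Leila₁.
*Leila₁* c-commands the pronoun within its binding domain → coindexation would violate Principle B.
*Amara₂*: the pronoun c-commands this R-expression → coindexation would violate Principle C on *Amara₂*.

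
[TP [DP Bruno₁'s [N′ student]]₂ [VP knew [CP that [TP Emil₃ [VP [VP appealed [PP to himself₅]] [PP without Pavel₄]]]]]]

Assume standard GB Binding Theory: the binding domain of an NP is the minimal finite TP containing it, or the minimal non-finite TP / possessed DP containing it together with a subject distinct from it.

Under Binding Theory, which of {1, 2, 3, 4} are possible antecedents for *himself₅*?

{3}

*himself* is an anaphor, so Principle A applies: it must be bound in its binding domain.
Binding domain of *himself₅*: the embedded TP, whose subject is Emil₃.
*Bruno₁* does not c-command the anaphor → cannot bind it.
*[Bruno₁'s student]₂* c-commands the anaphor but is outside its binding domain → cannot satisfy Principle A.
*Emil₃* c-commands the anaphor within its binding domain → licit binder.
*Pavel₄* does not c-command the anaphor → cannot bind it.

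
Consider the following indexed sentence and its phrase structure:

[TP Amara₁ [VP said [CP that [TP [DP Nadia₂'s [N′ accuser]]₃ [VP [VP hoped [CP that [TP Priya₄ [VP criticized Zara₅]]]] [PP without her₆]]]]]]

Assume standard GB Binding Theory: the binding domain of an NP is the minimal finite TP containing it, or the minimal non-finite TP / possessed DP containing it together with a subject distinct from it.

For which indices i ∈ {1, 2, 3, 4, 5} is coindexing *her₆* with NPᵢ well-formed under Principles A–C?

*her* is a pronoun, so Principle B applies: it must be free in its binding domain.
Binding domain of *her₆*: the embedded TP, whose subject is [Nadia₂'s accuser]₃.
*Amara₁* c-commands the pronoun but from outside its binding domain, and is not c-commanded by it → coindexation permitted.
*Nadia₂* and the pronoun do not c-command one another → neither Principle B nor Principle C is at stake; coindexation permitted.
*[Nadia₂'s accuser]₃* c-commands the pronoun within its binding domain → coindexation would violate Principle B.
*Priya₄* and the pronoun do not c-command one another → neither Principle B nor Principle C is at stake; coindexation permitted.
*Zara₅* and the pronoun do not c-command one another → neither Principle B nor Principle C is at stake; coindexation permitted.

{1, 2, 4, 5}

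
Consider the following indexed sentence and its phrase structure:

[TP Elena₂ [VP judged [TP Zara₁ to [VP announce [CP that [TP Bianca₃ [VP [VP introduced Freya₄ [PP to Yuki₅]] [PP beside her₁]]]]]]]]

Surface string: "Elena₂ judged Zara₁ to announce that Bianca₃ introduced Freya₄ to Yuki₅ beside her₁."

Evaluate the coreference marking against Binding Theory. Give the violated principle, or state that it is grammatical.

The two coindexed NPs are *Zara₁* and *her₁*.
*her₁* is a pronoun; its binding domain is the embedded TP, whose subject is Bianca₃. Within that domain it is c-commanded only by *Bianca₃*, which carries a different index — the pronoun is free locally, so Principle B holds.
*Zara₁* is an R-expression; *her₁* does not c-command it, and no other NP shares its index, so Principle C is satisfied.
All principles are respected.

grammatical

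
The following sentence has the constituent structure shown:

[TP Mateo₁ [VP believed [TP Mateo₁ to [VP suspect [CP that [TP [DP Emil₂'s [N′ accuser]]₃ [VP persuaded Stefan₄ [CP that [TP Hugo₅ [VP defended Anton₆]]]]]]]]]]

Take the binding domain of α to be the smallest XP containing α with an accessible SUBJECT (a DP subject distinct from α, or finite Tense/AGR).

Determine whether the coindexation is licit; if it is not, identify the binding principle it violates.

The two coindexed NPs are *Mateo₁* (the higher occurrence) and *Mateo₁* (the lower occurrence).
*Mateo₁* (the lower occurrence) is an R-expression. Principle C requires it to be free everywhere.
*Mateo₁* (the higher occurrence) c-commands it and carries the same index.
The R-expression is bound → Principle C violation.

Principle C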